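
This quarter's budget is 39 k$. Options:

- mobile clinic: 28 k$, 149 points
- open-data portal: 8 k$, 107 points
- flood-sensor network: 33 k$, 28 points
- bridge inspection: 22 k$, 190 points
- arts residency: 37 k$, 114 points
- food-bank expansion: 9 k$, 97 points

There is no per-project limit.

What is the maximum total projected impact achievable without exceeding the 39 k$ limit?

Best packing: 4×open-data portal — 32 k$, 428 total.
That's the maximum — no swap from here does better than 428.

428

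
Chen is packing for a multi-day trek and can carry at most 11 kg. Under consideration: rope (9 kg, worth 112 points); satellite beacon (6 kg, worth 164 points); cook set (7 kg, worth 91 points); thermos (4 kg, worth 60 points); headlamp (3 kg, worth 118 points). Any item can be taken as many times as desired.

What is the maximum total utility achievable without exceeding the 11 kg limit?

3×headlamp uses 9 of the 11 kg and totals 354.
That's the maximum — no swap from here does better than 354.

354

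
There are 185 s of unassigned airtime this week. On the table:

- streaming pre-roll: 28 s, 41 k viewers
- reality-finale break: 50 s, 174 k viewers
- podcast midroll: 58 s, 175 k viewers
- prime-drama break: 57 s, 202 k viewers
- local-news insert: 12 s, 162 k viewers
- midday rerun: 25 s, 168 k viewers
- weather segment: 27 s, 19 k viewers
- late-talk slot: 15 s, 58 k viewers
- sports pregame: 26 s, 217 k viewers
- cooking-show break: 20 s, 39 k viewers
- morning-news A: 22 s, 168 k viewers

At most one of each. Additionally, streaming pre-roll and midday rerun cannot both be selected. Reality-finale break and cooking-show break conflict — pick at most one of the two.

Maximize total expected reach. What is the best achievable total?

Density check — local-news insert 13.50, sports pregame 8.35, morning-news A 7.64, midday rerun 6.72 are the best per s.
Prime-drama break + local-news insert + midday rerun + late-talk slot + sports pregame + cooking-show break + morning-news A uses 177 of the 185 s and totals 1014.
An exhaustive check of the 2048 subsets confirms 1014.

1014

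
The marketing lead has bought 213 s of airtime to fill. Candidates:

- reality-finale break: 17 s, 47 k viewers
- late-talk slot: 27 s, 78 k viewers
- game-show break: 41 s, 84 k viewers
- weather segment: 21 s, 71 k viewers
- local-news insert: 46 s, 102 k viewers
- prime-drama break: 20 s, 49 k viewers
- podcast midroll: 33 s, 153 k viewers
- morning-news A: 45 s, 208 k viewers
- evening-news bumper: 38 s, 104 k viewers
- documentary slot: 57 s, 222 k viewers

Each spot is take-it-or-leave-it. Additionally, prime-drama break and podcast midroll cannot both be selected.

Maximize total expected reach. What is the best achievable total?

A density-first pass picks reality-finale break + late-talk slot + weather segment + podcast midroll + morning-news A + documentary slot — 779 at 200 s.
The 27 s tied up in late-talk slot is better spent on evening-news bumper — total rises to 805 (211 s).
The closest alternative, reality-finale break + late-talk slot + weather segment + podcast midroll + morning-news A + documentary slot, reaches only 779.

805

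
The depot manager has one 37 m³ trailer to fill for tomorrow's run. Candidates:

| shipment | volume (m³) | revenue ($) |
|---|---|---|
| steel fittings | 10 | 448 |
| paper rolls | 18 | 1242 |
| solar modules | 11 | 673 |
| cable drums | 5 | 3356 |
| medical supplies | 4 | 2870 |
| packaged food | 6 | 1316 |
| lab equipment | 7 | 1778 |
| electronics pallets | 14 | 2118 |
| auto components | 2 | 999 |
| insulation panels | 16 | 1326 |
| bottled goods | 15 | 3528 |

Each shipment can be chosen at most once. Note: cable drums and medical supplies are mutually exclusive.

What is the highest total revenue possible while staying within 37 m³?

10977

Density check — medical supplies 717.50, cable drums 671.20, auto components 499.50, lab equipment 254.00 are the best per m³.
Cable drums + packaged food + lab equipment + auto components + bottled goods uses 35 of the 37 m³ and totals 10977.
The closest alternative, medical supplies + packaged food + lab equipment + auto components + bottled goods, reaches only 10491.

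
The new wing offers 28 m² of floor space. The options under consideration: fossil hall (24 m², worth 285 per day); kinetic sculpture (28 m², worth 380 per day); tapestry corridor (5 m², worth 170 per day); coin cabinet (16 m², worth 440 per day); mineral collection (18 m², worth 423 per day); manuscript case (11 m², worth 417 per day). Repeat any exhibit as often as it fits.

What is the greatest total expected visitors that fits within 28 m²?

1004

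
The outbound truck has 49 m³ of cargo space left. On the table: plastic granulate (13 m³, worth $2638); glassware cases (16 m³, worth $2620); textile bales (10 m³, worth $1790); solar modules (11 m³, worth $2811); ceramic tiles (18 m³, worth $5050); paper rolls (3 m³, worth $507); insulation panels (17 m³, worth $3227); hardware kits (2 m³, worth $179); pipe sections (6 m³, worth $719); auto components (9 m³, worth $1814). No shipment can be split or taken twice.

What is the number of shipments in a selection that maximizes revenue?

Best achievable revenue is 11595.
solar modules + ceramic tiles + paper rolls + insulation panels hits 11595 at 49 m³.
Any selection reaching 11595 contains exactly 4 shipments.

4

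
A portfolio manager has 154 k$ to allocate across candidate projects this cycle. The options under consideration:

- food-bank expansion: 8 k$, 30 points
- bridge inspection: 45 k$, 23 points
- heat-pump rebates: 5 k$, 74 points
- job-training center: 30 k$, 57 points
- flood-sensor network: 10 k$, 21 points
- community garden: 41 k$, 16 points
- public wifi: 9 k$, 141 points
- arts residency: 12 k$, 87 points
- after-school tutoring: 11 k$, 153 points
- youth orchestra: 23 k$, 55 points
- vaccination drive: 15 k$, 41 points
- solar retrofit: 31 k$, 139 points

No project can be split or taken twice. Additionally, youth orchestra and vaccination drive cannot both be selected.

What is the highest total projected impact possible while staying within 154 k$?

Best packing: food-bank expansion + heat-pump rebates + job-training center + flood-sensor network + public wifi + arts residency + after-school tutoring + youth orchestra + solar retrofit — 139 k$, 757 total.
That's the maximum — no feasible swap from here does better than 757.

757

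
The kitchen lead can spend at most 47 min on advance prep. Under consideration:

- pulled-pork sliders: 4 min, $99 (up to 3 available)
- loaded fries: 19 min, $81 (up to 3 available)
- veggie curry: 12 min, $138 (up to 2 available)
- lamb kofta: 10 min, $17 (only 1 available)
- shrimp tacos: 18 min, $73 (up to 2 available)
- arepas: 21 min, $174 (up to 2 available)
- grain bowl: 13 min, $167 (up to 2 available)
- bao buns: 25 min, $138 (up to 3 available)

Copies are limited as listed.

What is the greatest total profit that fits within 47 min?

670

Greedy by ratio would take 3×pulled-pork sliders + 2×grain bowl: 38 min used, total 631.
The 4 min tied up in pulled-pork sliders is better spent on veggie curry — total rises to 670 (46 min).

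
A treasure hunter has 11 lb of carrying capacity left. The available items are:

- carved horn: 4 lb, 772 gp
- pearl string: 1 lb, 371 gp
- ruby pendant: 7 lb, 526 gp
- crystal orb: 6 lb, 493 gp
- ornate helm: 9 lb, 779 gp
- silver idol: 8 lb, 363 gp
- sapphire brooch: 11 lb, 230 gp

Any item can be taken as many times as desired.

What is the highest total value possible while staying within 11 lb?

4081

11×pearl string uses 11 of the 11 lb and totals 4081.
Nothing else within 11 lb beats 4081.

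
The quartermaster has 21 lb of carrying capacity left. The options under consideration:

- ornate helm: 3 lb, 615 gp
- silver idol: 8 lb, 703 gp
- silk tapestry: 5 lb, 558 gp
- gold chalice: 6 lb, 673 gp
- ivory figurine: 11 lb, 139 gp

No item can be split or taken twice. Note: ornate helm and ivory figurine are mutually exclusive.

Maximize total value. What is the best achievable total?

1991

Filling by ratio: ornate helm + silk tapestry + gold chalice for 1846, with 7 lb left unused.
Replace silk tapestry with silver idol: the trade gains 145 net, giving 1991 at 17 lb.
No other feasible combination exceeds 1991.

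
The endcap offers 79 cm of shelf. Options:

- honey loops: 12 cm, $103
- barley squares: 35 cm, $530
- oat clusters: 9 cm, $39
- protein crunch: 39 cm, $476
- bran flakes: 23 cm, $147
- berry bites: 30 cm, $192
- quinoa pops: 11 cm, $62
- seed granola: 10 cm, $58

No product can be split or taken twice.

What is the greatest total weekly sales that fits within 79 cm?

The ratio ordering already packs tightly: barley squares + protein crunch, 74 cm, 1006.
Every other selection either busts 79 cm or fails to beat 1006.

1006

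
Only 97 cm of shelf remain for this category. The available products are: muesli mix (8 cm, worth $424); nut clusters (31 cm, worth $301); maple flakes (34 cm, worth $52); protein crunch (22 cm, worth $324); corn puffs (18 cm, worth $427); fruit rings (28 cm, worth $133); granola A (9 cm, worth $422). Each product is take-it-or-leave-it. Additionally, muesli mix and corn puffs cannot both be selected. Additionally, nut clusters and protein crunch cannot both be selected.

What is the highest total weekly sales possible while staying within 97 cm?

1306

Density check — muesli mix 53.00, granola A 46.89, corn puffs 23.72, protein crunch 14.73 are the best per cm.
Taking protein crunch + corn puffs + fruit rings + granola A: 77 cm used, 1306 in weekly sales.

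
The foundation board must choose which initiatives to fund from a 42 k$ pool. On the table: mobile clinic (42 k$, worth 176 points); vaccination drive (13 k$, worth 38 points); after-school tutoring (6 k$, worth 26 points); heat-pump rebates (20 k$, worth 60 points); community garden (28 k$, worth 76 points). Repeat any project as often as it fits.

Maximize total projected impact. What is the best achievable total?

182

The ratio ordering already packs tightly: 7×after-school tutoring, 42 k$, 182.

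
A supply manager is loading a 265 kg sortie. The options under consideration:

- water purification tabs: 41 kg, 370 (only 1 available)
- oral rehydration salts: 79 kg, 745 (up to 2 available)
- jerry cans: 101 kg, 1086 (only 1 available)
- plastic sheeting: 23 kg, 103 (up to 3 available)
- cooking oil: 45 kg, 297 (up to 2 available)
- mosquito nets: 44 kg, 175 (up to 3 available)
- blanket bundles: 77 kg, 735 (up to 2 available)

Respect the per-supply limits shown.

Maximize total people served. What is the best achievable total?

2576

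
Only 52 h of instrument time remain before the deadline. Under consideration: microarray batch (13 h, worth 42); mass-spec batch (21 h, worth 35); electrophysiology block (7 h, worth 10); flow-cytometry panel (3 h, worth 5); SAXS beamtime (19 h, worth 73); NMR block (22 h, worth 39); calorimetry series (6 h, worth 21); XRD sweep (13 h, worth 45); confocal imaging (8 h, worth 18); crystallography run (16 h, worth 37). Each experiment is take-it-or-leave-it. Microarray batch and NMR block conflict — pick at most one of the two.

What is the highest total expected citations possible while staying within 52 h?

181

Best packing: microarray batch + SAXS beamtime + calorimetry series + XRD sweep — 51 h, 181 total.
The closest alternative, microarray batch + electrophysiology block + SAXS beamtime + XRD sweep, reaches only 170.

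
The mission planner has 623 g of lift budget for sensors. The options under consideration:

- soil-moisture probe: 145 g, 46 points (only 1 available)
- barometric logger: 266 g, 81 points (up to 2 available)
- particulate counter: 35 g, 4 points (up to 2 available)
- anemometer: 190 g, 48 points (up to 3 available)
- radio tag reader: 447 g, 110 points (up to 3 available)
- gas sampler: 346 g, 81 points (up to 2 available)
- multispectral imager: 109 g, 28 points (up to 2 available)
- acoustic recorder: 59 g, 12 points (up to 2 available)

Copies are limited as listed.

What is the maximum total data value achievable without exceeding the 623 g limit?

175

Density check — soil-moisture probe 0.32, barometric logger 0.30, multispectral imager 0.26, anemometer 0.25 are the best per g.
A density-first pass picks soil-moisture probe + barometric logger + particulate counter + multispectral imager + acoustic recorder — 171 at 614 g.
The 203 g tied up in particulate counter and multispectral imager and acoustic recorder is better spent on anemometer — total rises to 175 (601 g).
Nothing else within 623 g beats 175.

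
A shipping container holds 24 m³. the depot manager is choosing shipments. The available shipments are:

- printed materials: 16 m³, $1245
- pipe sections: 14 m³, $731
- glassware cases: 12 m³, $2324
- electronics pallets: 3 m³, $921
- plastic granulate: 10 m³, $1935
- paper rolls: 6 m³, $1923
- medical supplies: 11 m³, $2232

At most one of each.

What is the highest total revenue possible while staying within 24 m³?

5168

A density-first pass picks electronics pallets + paper rolls + medical supplies — 5076 at 20 m³.
Dropping medical supplies frees 11 m³; slotting in glassware cases (12 m³) lifts the total to 5168 at 21 m³.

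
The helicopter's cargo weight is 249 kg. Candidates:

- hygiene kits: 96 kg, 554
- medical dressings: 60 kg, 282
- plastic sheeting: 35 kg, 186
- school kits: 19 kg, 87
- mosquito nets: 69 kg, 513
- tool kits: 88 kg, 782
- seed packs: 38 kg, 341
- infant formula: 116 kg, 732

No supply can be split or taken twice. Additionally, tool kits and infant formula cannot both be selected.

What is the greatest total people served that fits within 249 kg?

1909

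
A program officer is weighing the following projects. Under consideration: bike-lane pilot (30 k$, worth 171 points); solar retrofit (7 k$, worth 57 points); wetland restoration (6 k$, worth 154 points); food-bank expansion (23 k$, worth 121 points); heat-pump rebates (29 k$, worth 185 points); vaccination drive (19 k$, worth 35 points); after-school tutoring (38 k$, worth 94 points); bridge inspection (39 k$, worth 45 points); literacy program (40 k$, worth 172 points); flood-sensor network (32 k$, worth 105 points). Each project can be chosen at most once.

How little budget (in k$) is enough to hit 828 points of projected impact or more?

135

Need the lightest bundle worth ≥ 828.
bike-lane pilot + solar retrofit + wetland restoration + food-bank expansion + heat-pump rebates + literacy program: 860 projected impact at 135 k$.
No combination under 135 k$ hits 828.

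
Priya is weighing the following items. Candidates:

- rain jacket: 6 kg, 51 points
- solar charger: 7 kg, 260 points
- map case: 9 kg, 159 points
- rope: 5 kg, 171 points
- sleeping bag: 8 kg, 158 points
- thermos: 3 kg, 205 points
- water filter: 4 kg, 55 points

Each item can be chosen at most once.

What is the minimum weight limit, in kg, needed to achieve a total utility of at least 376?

Look for the lowest-weight combination reaching 376.
Taking rope + thermos gives 376 (≥ 376) for 8 kg.
Any bundle with less than 8 kg falls short of 376.

8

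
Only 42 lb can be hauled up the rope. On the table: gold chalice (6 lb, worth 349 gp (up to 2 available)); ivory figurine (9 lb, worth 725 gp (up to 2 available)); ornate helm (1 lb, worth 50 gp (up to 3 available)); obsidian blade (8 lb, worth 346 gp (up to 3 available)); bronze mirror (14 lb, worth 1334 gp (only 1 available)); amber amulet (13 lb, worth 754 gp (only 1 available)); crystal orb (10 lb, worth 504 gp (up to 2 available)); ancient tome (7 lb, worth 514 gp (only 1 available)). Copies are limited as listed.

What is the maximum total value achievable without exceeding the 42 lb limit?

3448

Taking 2×ivory figurine + 3×ornate helm + bronze mirror + ancient tome: 42 lb used, 3448 in value.
That's the maximum — no swap from here does better than 3448.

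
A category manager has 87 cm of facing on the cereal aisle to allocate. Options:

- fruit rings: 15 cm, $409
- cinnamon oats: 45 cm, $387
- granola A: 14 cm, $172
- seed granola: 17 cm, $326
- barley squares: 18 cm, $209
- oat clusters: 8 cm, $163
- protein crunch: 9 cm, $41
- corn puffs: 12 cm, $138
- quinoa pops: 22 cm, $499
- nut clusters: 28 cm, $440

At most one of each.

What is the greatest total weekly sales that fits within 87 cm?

1683

Filling by ratio: fruit rings + granola A + seed granola + oat clusters + protein crunch + quinoa pops for 1610, with 2 cm left unused.
Dropping seed granola and protein crunch frees 26 cm; slotting in nut clusters (28 cm) lifts the total to 1683 at 87 cm.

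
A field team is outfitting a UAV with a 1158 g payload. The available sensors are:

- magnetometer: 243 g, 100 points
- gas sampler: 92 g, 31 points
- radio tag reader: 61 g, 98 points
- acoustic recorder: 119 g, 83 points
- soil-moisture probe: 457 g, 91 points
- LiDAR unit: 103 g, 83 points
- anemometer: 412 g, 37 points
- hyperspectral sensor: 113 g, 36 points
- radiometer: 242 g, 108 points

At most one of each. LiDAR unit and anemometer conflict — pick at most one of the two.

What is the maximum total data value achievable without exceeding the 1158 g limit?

The ratio ordering already packs tightly: magnetometer + gas sampler + radio tag reader + acoustic recorder + LiDAR unit + hyperspectral sensor + radiometer, 973 g, 539.
Every other selection either busts 1158 g or breaks a pairing rule or fails to beat 539.

539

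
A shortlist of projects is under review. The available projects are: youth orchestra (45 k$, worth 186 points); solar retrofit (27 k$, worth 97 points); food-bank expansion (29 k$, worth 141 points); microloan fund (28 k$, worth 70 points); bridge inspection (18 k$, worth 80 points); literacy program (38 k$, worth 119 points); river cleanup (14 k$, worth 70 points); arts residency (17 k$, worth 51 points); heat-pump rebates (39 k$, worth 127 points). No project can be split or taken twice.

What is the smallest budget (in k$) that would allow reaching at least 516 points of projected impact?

Look for the lowest-budget combination reaching 516.
youth orchestra + food-bank expansion + bridge inspection + river cleanup + arts residency reaches 528 using 123 k$.
Any bundle with less than 123 k$ falls short of 516.

123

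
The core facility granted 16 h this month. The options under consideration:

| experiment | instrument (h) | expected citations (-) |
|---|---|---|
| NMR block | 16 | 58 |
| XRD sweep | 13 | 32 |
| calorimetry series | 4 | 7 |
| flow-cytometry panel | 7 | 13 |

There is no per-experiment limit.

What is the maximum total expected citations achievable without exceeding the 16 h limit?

58

Ranking by ratio (expected citations/h): NMR block 3.62, XRD sweep 2.46, flow-cytometry panel 1.86.
The ratio ordering already packs tightly: NMR block, 16 h, 58.
That's the maximum — no swap from here does better than 58.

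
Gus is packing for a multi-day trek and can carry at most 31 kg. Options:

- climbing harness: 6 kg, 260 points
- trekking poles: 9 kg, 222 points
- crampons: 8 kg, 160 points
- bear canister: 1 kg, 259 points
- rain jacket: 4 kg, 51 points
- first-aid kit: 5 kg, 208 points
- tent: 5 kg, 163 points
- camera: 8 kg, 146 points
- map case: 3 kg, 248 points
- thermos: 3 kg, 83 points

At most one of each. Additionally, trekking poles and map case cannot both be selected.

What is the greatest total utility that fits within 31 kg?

1381

Best packing: climbing harness + crampons + bear canister + first-aid kit + tent + map case + thermos — 31 kg, 1381 total.
Next best is climbing harness + bear canister + first-aid kit + tent + camera + map case + thermos at 1367 (31 kg) — short by 14.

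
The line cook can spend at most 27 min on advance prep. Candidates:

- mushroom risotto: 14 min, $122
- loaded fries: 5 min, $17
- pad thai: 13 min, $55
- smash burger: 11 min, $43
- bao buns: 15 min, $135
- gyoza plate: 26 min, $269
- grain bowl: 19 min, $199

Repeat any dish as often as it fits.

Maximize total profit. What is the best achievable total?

269

Greedy by ratio would take loaded fries + grain bowl: 24 min used, total 216.
Replace loaded fries and grain bowl with gyoza plate: the trade gains 53 net, giving 269 at 26 min.
No other feasible combination exceeds 269.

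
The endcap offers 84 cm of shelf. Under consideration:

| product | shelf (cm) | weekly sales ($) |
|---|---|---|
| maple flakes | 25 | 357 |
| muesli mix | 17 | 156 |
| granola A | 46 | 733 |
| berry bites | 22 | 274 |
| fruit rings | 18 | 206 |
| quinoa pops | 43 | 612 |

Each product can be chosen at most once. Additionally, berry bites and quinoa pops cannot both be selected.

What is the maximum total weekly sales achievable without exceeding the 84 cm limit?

1095

Taking the top-ratio products first gives maple flakes + granola A for 1090 (71 cm).
Replace maple flakes with muesli mix + fruit rings: the trade gains 5 net, giving 1095 at 81 cm.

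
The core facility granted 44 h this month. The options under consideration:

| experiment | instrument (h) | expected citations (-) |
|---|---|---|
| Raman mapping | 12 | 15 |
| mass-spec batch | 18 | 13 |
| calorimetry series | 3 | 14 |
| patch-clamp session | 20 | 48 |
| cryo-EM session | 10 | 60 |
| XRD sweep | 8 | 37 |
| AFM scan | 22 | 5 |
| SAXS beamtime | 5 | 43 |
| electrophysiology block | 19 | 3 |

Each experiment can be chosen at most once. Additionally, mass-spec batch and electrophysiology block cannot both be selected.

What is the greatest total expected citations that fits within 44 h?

188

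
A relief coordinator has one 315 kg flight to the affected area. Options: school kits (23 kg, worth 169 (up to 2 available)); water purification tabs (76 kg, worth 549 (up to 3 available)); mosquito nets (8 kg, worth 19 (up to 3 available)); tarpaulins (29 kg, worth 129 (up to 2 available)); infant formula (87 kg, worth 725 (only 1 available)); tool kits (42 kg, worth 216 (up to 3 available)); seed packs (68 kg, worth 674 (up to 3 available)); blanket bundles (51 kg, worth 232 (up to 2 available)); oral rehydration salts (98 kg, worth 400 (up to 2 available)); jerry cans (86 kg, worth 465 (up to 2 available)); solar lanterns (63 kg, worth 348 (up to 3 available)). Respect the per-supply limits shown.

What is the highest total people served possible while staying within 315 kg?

Best packing: school kits + infant formula + 3×seed packs — 314 kg, 2916 total.
The spare 1 kg is too small for any remaining supply, and no exchange beats 2916.

2916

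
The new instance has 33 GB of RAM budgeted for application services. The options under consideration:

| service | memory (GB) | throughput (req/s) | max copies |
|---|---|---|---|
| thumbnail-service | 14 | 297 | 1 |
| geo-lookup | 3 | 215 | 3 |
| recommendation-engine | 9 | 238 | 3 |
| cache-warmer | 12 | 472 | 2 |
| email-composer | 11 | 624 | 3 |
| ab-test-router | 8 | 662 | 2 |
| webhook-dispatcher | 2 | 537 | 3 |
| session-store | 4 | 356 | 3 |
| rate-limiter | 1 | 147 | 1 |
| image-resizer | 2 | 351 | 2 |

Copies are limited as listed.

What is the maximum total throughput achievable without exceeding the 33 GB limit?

4264

Ranking by ratio (throughput/GB): webhook-dispatcher 268.50, image-resizer 175.50, rate-limiter 147.00, session-store 89.00.
Taking the top-ratio services first gives ab-test-router + 3×webhook-dispatcher + 3×session-store + rate-limiter + 2×image-resizer for 4190 (31 GB).
Dropping session-store frees 4 GB; slotting in 2×geo-lookup (6 GB) lifts the total to 4264 at 33 GB.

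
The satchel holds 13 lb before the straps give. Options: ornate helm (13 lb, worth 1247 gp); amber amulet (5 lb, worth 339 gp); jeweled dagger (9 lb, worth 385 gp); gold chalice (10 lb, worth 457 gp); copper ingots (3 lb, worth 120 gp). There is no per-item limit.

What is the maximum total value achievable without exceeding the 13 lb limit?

Ranking by ratio (value/lb): ornate helm 95.92, amber amulet 67.80, gold chalice 45.70, jeweled dagger 42.78.
Best packing: ornate helm — 13 lb, 1247 total.
That's the maximum — no swap from here does better than 1247.

1247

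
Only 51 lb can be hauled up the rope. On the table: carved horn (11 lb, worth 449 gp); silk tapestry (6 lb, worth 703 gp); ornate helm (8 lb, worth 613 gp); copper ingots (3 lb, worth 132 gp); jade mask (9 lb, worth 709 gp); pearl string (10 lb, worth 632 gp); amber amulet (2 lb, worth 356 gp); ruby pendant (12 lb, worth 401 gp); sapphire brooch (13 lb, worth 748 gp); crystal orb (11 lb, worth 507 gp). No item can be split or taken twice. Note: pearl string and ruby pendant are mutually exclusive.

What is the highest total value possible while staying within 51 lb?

Best packing: silk tapestry + ornate helm + copper ingots + jade mask + pearl string + amber amulet + sapphire brooch — 51 lb, 3893 total.
That's the maximum — no feasible swap from here does better than 3893.

3893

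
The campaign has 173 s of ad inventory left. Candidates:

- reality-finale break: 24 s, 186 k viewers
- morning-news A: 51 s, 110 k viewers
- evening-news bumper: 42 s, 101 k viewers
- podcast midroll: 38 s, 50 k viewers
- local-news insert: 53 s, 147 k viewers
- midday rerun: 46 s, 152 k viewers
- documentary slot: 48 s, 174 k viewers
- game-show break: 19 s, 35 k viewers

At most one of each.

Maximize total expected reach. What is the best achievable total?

Density check — reality-finale break 7.75, documentary slot 3.62, midday rerun 3.30, local-news insert 2.77 are the best per s.
Best packing: reality-finale break + local-news insert + midday rerun + documentary slot — 171 s, 659 total.

659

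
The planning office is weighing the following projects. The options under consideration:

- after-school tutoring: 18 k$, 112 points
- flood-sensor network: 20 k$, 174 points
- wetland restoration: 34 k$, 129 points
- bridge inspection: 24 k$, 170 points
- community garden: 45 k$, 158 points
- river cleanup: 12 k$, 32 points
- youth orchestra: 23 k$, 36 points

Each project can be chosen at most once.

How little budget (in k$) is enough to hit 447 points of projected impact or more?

62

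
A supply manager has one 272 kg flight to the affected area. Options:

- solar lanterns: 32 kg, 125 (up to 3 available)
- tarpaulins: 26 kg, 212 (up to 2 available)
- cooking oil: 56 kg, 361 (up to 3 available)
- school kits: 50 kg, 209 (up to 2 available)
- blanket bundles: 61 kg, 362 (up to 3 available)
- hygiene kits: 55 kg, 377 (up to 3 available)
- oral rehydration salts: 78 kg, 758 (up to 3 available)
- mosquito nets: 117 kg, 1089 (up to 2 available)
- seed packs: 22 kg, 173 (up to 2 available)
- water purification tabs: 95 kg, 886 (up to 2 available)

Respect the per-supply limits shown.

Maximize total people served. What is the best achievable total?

Ranking by ratio (people served/kg): oral rehydration salts 9.72, water purification tabs 9.33, mosquito nets 9.31, tarpaulins 8.15.
Filling by ratio: tarpaulins + 3×oral rehydration salts for 2486, with 12 kg left unused.
The 182 kg tied up in tarpaulins and 2×oral rehydration salts is better spent on 2×water purification tabs — total rises to 2530 (268 kg).
That's the maximum — no swap from here does better than 2530.

2530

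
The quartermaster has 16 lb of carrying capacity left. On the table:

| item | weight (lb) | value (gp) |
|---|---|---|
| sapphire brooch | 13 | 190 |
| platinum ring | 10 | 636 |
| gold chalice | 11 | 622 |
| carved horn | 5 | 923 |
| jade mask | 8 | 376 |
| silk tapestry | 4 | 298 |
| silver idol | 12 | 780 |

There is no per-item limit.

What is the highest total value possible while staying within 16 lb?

Best packing: 3×carved horn — 15 lb, 2769 total.
The spare 1 lb is too small for any remaining item, and no exchange beats 2769.

2769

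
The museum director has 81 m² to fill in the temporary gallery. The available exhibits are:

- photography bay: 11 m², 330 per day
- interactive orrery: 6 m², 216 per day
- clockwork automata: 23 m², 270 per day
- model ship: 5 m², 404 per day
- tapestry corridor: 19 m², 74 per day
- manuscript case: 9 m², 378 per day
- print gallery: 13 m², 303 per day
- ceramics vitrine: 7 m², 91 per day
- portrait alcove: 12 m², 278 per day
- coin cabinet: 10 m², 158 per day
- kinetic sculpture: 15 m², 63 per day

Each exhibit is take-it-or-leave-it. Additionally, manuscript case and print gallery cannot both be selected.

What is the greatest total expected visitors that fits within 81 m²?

Taking photography bay + interactive orrery + clockwork automata + model ship + manuscript case + portrait alcove + coin cabinet: 76 m² used, 2034 in expected visitors.

2034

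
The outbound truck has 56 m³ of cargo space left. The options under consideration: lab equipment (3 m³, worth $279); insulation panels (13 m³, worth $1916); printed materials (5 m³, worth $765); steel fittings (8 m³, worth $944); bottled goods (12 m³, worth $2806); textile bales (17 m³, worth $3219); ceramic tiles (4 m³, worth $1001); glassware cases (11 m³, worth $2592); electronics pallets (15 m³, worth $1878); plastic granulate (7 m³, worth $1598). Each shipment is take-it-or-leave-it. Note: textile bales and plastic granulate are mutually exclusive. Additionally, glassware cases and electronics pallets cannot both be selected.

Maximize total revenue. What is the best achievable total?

10957

Taking lab equipment + insulation panels + printed materials + bottled goods + ceramic tiles + glassware cases + plastic granulate: 55 m³ used, 10957 in revenue.
The closest alternative, insulation panels + steel fittings + bottled goods + ceramic tiles + glassware cases + plastic granulate, reaches only 10857.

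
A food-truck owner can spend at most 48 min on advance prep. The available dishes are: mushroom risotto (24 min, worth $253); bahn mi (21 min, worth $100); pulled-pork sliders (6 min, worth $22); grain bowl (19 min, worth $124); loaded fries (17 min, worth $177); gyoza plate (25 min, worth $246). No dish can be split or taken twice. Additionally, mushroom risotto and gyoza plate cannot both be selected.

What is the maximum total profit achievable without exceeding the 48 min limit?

452

Mushroom risotto + pulled-pork sliders + loaded fries uses 47 of the 48 min and totals 452.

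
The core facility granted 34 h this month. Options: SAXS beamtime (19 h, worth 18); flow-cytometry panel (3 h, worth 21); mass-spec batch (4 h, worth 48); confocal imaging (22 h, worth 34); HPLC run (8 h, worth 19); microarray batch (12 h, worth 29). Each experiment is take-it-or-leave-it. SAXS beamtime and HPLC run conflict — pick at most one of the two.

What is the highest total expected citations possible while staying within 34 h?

117

Taking flow-cytometry panel + mass-spec batch + HPLC run + microarray batch: 27 h used, 117 in expected citations.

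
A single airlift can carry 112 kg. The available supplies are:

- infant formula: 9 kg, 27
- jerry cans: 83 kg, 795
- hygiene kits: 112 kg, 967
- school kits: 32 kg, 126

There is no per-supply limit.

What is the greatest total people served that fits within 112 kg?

Density check — jerry cans 9.58, hygiene kits 8.63, school kits 3.94, infant formula 3.00 are the best per kg.
A density-first pass picks 3×infant formula + jerry cans — 876 at 110 kg.
Replace 3×infant formula and jerry cans with hygiene kits: the trade gains 91 net, giving 967 at 112 kg.
Every other selection either busts 112 kg or fails to beat 967.

967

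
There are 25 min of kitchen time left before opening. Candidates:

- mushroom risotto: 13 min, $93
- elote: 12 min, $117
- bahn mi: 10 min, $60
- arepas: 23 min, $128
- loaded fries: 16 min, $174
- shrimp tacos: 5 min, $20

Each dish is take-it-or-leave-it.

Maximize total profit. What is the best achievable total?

Ranking by ratio (profit/min): loaded fries 10.88, elote 9.75, mushroom risotto 7.15.
Greedy by ratio would take loaded fries + shrimp tacos: 21 min used, total 194.
Dropping loaded fries and shrimp tacos frees 21 min; slotting in mushroom risotto + elote (25 min) lifts the total to 210 at 25 min.

210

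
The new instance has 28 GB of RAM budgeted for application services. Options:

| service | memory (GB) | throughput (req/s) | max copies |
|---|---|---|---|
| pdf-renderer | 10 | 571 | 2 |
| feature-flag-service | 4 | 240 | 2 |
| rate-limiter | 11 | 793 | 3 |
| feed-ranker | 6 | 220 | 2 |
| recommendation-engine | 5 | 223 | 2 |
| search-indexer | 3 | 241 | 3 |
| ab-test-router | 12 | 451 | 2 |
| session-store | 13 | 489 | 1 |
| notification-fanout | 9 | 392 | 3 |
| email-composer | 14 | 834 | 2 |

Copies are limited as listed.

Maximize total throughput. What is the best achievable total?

2068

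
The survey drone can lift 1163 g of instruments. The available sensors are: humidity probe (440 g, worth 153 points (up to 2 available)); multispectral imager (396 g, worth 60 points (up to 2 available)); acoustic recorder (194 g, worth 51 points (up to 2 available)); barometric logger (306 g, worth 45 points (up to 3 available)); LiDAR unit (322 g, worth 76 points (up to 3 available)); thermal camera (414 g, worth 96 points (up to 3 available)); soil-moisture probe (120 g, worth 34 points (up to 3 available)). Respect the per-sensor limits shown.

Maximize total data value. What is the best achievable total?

374

Taking 2×humidity probe + 2×soil-moisture probe: 1120 g used, 374 in data value.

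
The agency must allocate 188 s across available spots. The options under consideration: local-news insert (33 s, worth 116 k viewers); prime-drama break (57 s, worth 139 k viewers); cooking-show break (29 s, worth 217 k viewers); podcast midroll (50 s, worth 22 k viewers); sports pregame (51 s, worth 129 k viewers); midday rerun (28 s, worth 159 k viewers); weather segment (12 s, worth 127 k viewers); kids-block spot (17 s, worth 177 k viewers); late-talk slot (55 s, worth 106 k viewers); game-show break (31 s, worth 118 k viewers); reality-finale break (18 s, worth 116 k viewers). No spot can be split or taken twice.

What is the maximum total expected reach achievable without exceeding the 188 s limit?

1043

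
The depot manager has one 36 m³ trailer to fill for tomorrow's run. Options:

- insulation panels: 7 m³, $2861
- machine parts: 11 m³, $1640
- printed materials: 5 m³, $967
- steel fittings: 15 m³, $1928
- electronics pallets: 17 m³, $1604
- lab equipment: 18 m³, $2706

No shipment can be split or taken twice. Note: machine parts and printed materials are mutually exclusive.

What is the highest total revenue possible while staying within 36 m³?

7207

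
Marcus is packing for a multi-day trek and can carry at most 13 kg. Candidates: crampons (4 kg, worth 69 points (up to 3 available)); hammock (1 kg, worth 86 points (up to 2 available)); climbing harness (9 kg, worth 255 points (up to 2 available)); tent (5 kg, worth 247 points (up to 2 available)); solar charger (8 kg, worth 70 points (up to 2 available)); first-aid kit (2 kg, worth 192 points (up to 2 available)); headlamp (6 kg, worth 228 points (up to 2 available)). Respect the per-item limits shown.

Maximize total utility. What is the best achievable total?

803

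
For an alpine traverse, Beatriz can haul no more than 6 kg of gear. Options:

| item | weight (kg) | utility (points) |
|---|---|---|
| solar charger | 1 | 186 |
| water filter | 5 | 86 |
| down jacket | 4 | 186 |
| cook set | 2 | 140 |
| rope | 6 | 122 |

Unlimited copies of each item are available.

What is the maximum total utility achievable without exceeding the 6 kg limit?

Density check — solar charger 186.00, cook set 70.00, down jacket 46.50, rope 20.33 are the best per kg.
Taking 6×solar charger: 6 kg used, 1116 in utility.

1116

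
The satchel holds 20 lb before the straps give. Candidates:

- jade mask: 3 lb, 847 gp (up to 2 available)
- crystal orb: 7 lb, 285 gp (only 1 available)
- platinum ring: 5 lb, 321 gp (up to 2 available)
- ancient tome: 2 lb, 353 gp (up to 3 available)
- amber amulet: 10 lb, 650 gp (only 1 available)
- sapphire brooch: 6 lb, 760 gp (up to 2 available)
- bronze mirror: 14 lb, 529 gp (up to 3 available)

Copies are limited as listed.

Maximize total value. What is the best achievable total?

Ranking by ratio (value/lb): jade mask 282.33, ancient tome 176.50, sapphire brooch 126.67, amber amulet 65.00.
The ratio heuristic lands on 2×jade mask + 3×ancient tome + sapphire brooch (3513) but leaves 2 lb idle.
Dropping 2×ancient tome frees 4 lb; slotting in sapphire brooch (6 lb) lifts the total to 3567 at 20 lb.
Nothing else within 20 lb beats 3567.

3567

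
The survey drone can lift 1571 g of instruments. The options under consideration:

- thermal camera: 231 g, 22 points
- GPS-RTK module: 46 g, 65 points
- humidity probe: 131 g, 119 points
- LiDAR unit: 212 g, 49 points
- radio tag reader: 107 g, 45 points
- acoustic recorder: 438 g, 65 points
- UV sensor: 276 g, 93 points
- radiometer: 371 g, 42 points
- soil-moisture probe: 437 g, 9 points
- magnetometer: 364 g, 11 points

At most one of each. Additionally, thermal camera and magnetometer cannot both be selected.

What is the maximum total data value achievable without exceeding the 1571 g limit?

458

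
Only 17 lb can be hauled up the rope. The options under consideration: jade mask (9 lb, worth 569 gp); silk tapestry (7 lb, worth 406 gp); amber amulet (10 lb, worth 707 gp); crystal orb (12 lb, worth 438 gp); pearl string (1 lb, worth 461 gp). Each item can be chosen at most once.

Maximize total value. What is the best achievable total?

1436

The ratio heuristic lands on amber amulet + pearl string (1168) but leaves 6 lb idle.
The 10 lb tied up in amber amulet is better spent on jade mask + silk tapestry — total rises to 1436 (17 lb).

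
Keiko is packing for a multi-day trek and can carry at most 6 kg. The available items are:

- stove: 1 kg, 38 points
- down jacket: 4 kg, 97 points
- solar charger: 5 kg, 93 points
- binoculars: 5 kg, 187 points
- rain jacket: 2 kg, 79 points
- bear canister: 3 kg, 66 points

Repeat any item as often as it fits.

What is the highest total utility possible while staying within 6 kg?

237

The ratio ordering already packs tightly: 3×rain jacket, 6 kg, 237.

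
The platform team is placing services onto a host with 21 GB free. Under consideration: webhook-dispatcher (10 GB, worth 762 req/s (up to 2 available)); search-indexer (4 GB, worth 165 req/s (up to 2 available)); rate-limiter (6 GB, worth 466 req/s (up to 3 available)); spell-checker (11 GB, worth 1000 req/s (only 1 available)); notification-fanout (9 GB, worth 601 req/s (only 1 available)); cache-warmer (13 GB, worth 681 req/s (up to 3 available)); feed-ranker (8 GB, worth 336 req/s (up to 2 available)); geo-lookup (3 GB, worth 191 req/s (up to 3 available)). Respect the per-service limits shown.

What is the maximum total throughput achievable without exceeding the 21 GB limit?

1762

A density-first pass picks rate-limiter + spell-checker + geo-lookup — 1657 at 20 GB.
Dropping rate-limiter and geo-lookup frees 9 GB; slotting in webhook-dispatcher (10 GB) lifts the total to 1762 at 21 GB.
Nothing else within 21 GB beats 1762.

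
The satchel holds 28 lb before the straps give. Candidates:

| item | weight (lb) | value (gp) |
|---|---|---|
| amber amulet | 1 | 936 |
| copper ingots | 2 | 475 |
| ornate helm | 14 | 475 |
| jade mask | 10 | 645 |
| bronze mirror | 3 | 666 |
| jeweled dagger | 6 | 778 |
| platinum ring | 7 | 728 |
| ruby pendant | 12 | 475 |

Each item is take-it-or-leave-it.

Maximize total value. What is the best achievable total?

3753

Taking the top-ratio items first gives amber amulet + copper ingots + bronze mirror + jeweled dagger + platinum ring for 3583 (19 lb).
The 2 lb tied up in copper ingots is better spent on jade mask — total rises to 3753 (27 lb).
Nothing else within 28 lb beats 3753.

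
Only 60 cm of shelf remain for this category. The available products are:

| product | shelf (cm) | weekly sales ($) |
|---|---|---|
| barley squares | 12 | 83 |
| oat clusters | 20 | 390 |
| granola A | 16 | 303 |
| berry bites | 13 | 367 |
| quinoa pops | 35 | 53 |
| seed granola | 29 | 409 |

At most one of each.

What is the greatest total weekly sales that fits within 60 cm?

1079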